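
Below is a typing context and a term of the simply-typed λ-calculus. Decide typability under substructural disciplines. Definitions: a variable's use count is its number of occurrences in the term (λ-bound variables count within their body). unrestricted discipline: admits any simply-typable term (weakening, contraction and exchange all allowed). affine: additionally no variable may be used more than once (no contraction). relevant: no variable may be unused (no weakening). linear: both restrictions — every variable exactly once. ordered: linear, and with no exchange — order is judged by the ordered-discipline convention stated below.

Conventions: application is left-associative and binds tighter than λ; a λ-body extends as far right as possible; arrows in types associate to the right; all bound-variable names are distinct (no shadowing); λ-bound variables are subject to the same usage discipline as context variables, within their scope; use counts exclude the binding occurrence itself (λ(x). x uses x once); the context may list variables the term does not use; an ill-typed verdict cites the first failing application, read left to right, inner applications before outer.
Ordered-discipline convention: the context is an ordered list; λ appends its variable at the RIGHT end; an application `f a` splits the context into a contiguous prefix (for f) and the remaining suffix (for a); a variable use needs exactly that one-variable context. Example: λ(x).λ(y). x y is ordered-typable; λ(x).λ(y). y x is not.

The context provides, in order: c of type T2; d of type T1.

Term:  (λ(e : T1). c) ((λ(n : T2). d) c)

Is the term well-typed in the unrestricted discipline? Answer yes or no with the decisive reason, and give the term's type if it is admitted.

yes — simply typable at T2; W, C, E all held; term : T2
usage: c: 2×, d: 1×, e (bound): 0×, n (bound): 0×
order of uses: c, d, c
typing: well-typed — term : T2
all disciplines: ordered ✗ | linear ✗ | affine ✗ | relevant ✗ | unrestricted ✓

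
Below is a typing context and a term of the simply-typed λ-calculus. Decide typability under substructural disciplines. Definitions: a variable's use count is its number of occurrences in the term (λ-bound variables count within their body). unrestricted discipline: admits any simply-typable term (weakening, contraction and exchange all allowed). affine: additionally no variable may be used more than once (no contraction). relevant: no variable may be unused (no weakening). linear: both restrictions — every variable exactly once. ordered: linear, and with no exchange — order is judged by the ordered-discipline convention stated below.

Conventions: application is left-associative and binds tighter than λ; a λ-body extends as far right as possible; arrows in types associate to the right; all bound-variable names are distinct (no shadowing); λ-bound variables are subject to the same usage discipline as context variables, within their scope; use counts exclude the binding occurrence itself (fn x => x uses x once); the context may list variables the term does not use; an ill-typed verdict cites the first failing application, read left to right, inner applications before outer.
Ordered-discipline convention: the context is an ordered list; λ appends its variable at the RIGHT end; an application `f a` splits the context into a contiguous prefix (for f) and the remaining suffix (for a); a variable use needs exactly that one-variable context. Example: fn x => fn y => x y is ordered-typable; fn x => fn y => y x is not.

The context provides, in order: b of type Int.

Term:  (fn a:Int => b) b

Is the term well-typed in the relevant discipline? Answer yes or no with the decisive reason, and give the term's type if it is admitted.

no — a left unused
usage: b: 2×; a (λ-bound): 0×
uses in reading order: b, b
typing: the term checks, with type Int
across the five disciplines: ordered ✗ · linear ✗ · affine ✗ · relevant ✗ · unrestricted ✓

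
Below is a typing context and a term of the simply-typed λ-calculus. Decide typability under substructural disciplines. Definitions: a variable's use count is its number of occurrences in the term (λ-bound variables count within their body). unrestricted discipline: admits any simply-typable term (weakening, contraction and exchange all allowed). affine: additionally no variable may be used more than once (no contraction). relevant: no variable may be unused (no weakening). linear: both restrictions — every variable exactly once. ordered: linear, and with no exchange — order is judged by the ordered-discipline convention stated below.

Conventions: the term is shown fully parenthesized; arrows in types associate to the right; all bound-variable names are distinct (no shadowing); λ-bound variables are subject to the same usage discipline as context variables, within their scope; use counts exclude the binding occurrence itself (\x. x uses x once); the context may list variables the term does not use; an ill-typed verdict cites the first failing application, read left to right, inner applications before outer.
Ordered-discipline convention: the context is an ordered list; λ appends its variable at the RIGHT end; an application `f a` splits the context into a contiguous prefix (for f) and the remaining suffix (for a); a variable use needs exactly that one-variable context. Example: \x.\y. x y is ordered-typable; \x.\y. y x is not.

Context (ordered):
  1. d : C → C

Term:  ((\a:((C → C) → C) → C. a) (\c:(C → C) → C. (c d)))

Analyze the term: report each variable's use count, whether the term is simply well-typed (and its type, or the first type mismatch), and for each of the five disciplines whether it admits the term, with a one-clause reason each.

counts: d: 1; a [bound]: 1; c [bound]: 1
left-to-right use order: a, c, d
typing: the term checks, with type ((C → C) → C) → C
ordered ✗ (no contiguous prefix/suffix split fits a, c, d)
linear ✓ (each of d, a, c used exactly once)
affine ✓ (d, a, c: no repeats, contraction unneeded)
relevant ✓ (every one of d, a, c appears)
unrestricted ✓ (type-checks (((C → C) → C) → C) and nothing is barred)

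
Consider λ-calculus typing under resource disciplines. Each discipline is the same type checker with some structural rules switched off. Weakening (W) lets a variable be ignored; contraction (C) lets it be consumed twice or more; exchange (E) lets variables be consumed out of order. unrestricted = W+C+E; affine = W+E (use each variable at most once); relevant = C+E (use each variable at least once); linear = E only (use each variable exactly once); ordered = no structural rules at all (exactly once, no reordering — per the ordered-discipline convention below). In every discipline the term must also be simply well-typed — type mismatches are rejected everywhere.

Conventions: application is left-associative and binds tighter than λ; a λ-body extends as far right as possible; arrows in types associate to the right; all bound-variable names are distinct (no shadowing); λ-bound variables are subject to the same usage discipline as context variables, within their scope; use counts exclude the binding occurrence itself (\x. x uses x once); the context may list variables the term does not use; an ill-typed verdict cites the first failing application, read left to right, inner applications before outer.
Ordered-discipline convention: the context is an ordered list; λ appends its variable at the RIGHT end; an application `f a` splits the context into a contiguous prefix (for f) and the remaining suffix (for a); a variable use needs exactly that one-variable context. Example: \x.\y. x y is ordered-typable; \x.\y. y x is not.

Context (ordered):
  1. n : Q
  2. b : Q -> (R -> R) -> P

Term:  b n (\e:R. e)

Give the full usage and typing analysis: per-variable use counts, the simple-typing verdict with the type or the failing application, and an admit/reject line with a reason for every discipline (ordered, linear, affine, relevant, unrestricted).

use counts: n=1, b=1, e [bound]=1
left-to-right use order: b, n, e
typing: well-typed at P
ordered ✗ (no contiguous prefix/suffix split fits b, n, e)
linear ✓ (single use per variable (n, b, e))
affine ✓ (no duplicate uses among n, b, e)
relevant ✓ (every one of n, b, e appears)
unrestricted ✓ (typability at P is all that's needed)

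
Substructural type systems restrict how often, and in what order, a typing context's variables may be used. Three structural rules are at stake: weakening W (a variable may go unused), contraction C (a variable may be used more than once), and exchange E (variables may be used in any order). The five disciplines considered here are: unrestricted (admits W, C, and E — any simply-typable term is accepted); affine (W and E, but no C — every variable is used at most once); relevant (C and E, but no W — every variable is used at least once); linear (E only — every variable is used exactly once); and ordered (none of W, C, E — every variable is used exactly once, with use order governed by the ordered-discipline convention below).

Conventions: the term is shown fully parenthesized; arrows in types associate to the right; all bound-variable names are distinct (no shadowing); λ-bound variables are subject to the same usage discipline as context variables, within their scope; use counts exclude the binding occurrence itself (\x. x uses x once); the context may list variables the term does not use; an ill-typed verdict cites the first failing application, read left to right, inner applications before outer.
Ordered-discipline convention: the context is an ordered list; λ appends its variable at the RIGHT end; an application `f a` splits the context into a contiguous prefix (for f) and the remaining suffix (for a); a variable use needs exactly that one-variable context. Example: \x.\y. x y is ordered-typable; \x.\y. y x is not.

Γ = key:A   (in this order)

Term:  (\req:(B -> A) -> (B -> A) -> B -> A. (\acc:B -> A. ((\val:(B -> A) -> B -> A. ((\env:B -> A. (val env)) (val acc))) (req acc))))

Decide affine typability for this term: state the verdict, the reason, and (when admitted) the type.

no — repeated use of acc ×2, val ×2
usage: key=0; req [bound]=1; acc [bound]=2; val [bound]=2; env [bound]=1
left-to-right use order: val, env, val, acc, req, acc
typing: well-typed at ((B -> A) -> (B -> A) -> B -> A) -> (B -> A) -> B -> A
summary: ordered ✗ | linear ✗ | affine ✗ | relevant ✗ | unrestricted ✓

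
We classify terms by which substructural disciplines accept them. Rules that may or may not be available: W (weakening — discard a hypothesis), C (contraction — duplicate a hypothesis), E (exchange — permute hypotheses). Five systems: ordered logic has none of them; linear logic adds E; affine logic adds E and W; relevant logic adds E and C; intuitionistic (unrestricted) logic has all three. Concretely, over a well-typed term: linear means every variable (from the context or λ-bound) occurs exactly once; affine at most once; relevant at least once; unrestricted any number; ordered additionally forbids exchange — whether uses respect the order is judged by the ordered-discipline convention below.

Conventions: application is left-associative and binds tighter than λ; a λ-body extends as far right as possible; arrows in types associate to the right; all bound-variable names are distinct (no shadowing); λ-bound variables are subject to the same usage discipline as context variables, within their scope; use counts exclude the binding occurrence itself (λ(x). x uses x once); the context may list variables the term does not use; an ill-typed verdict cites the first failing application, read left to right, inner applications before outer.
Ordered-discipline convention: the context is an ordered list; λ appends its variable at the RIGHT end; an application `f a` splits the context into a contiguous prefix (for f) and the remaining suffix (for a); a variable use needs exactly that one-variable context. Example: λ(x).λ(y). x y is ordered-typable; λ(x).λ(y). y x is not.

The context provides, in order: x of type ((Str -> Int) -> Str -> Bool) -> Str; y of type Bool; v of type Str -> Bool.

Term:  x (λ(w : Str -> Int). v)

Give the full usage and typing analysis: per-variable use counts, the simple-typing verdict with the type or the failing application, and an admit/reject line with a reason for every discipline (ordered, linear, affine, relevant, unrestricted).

counts: x=1; y=0; v=1; w (λ-bound)=0
left-to-right use order: x, v
typing: well-typed at Str
ordered ✗ (y, w left unused)
linear ✗ (y, w left unused)
affine ✓ (no duplicate uses among x, y, v, w)
relevant ✗ (y, w left unused)
unrestricted ✓ (simply typable at Str; W, C, E all held)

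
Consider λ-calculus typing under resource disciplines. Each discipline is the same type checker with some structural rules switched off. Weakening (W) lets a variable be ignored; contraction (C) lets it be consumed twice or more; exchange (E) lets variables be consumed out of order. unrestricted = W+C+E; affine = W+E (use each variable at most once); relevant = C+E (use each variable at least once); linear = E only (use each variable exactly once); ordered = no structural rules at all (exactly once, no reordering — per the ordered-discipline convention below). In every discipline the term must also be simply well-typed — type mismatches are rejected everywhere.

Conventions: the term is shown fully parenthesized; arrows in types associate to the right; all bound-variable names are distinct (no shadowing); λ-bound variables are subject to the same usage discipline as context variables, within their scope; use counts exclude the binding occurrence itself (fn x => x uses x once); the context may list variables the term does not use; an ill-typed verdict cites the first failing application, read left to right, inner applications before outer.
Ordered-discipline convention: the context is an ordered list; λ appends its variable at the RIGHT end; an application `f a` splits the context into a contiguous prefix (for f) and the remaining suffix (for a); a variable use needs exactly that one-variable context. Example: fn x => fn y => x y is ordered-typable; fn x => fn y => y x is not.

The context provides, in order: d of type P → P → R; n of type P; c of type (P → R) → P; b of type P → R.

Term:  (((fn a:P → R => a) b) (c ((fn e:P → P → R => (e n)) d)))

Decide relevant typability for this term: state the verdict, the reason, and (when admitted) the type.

yes — every one of d, n, c, b, a, e appears; term : R
usage: d ×1, n ×1, c ×1, b ×1, a (λ-bound) ×1, e (λ-bound) ×1
left-to-right use order: a, b, c, e, n, d
typing: the term checks, with type R
summary: ordered ✗ · linear ✓ · affine ✓ · relevant ✓ · unrestricted ✓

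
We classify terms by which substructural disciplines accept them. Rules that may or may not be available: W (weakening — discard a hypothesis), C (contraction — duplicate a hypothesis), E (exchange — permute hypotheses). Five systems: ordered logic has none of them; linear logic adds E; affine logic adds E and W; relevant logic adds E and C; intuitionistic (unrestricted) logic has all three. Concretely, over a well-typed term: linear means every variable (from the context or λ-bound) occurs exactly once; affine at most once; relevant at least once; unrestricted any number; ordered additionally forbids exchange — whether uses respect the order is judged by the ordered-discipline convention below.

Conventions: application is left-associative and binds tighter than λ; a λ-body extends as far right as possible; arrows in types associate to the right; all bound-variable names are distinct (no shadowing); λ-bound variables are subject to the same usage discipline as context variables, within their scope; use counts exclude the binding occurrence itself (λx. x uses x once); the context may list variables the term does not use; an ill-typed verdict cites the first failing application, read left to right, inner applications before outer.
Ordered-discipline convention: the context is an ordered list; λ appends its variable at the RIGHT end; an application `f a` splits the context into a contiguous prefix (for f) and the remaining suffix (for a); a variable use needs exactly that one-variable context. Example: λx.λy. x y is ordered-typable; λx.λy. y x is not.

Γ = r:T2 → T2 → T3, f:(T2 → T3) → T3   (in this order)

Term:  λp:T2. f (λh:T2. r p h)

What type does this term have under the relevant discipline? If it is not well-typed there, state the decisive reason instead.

term : T2 → T3
use counts: r ×1, f ×1, p (λ-bound) ×1, h (λ-bound) ×1
use order (left to right): f, r, p, h
typing: the term checks, with type T2 → T3
per-discipline verdicts: ordered ✗; linear ✓; affine ✓; relevant ✓; unrestricted ✓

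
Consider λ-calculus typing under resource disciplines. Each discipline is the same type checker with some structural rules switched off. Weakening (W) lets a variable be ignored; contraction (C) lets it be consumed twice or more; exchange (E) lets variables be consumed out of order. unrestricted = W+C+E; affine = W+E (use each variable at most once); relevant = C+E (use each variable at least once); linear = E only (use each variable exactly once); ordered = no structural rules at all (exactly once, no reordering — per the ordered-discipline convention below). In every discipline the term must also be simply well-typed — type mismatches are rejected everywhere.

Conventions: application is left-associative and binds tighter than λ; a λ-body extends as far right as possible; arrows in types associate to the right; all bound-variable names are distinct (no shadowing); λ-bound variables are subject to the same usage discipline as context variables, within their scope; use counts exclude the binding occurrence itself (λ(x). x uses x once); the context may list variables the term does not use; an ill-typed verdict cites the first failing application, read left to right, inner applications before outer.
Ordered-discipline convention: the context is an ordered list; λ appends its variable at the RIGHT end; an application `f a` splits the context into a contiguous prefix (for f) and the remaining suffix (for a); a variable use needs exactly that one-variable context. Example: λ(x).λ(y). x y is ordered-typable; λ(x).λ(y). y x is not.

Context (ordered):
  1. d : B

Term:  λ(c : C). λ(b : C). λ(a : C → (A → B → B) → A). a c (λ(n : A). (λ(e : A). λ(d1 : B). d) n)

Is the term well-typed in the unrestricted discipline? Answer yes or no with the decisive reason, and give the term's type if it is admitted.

yes — type-checks (C → C → (C → (A → B → B) → A) → A) and nothing is barred; term : C → C → (C → (A → B → B) → A) → A
counts: d: 1×; c (bound): 1×; b (bound): 0×; a (bound): 1×; n (bound): 1×; e (bound): 0×; d1 (bound): 0×
left-to-right use order: a, c, d, n
typing: ✓ — C → C → (C → (A → B → B) → A) → A
across the five disciplines: ordered ✗, linear ✗, affine ✓, relevant ✗, unrestricted ✓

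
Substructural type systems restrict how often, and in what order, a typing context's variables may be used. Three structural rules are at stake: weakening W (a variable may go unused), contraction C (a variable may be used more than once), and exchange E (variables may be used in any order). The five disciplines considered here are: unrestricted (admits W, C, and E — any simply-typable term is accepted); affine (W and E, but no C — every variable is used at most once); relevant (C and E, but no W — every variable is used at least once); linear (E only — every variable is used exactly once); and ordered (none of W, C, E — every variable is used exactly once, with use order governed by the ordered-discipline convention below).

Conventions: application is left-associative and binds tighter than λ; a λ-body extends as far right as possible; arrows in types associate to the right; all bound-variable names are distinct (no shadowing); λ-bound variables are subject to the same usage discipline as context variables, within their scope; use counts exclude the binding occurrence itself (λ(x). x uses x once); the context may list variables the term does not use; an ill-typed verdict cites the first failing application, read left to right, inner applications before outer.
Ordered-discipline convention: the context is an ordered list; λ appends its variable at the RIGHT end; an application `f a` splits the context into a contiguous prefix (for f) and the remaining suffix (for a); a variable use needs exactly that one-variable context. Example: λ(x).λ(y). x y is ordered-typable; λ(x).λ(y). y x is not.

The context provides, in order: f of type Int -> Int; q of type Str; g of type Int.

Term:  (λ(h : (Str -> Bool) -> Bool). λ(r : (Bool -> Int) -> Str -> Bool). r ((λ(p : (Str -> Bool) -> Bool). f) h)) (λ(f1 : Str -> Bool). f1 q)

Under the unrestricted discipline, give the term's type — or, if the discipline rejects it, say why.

not well-typed under unrestricted — fails simple typing
counts: f ×1; q ×1; g ×0; h [bound] ×1; r [bound] ×1; p [bound] ×0; f1 [bound] ×1
use order (left to right): r, f, h, f1, q
typing: ill-typed: an argument Int -> Int mismatches the expected Bool -> Int
summary: ordered ✗ · linear ✗ · affine ✗ · relevant ✗ · unrestricted ✗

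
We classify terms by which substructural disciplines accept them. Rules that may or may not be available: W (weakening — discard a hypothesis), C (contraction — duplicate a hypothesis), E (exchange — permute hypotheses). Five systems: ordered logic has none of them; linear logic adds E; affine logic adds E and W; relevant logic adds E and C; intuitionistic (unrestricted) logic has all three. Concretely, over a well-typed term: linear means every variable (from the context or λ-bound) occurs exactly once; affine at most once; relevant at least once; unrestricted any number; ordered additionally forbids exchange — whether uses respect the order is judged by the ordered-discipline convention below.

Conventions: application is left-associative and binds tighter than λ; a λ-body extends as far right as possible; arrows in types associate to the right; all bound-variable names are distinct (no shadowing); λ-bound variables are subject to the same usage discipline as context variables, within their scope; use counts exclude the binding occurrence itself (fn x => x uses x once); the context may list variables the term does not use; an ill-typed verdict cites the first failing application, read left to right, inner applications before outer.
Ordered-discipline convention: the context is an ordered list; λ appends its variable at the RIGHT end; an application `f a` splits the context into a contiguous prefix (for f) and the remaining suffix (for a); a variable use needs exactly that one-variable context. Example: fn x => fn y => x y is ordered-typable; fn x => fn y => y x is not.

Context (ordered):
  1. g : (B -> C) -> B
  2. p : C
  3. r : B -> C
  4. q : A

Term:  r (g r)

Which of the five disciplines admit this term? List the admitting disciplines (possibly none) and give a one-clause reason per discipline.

admitted by: unrestricted
counts: g ×1, p ×0, r ×2, q ×0
order of uses: r, g, r
typing: well-typed — term : C
ordered: ✗, repeated use of r ×2; p, q never used (weakening)
linear: ✗, repeated use of r ×2; p, q never used (weakening)
affine: ✗, repeated use of r ×2
relevant: ✗, p, q never used (weakening)
unrestricted: ✓, typability at C is all that's needed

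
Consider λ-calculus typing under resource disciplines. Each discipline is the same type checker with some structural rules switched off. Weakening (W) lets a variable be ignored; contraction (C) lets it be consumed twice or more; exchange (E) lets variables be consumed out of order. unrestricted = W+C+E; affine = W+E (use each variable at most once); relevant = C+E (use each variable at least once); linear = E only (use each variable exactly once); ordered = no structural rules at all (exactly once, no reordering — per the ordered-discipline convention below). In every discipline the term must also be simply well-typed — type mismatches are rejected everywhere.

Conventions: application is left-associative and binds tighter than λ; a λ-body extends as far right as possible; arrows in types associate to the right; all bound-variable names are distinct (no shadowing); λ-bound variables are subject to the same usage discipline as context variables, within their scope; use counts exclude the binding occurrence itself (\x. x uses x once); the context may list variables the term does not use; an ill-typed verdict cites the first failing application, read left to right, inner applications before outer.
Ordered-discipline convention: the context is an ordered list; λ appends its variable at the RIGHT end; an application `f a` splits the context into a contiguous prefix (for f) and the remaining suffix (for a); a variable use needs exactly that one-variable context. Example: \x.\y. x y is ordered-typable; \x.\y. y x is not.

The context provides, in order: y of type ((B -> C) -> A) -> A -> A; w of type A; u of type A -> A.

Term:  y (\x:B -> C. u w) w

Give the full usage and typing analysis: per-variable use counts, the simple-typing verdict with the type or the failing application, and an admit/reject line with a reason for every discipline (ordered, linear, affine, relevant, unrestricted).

use counts: y: 1; w: 2; u: 1; x (λ-bound): 0
use order (left to right): y, u, w, w
typing: the term checks, with type A
ordered: ✗ — repeated use of w ×2; unused: x — weakening required
linear: ✗ — repeated use of w ×2; unused: x — weakening required
affine: ✗ — repeated use of w ×2
relevant: ✗ — unused: x — weakening required
unrestricted: ✓ — simply typable at A; W, C, E all held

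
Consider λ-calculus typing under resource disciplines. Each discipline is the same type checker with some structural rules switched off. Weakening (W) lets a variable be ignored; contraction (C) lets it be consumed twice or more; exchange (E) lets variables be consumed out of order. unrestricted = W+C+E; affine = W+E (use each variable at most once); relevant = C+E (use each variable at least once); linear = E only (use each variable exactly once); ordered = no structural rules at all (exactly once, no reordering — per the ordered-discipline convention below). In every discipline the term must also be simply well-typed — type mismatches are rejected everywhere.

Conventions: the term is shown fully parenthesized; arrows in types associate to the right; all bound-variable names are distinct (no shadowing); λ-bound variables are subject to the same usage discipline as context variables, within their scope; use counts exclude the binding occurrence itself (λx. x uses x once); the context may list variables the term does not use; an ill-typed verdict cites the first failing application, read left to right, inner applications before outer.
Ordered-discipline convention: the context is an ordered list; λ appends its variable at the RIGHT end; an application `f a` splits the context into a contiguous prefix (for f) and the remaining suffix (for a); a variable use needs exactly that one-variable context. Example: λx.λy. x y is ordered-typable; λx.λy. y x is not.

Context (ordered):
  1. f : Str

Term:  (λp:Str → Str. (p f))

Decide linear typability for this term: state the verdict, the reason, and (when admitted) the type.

yes — exactly-once usage across f, p; term : (Str → Str) → Str
counts: f: 1; p (bound): 1
use order (left to right): p, f
typing: the term checks, with type (Str → Str) → Str
all disciplines: ordered ✗; linear ✓; affine ✓; relevant ✓; unrestricted ✓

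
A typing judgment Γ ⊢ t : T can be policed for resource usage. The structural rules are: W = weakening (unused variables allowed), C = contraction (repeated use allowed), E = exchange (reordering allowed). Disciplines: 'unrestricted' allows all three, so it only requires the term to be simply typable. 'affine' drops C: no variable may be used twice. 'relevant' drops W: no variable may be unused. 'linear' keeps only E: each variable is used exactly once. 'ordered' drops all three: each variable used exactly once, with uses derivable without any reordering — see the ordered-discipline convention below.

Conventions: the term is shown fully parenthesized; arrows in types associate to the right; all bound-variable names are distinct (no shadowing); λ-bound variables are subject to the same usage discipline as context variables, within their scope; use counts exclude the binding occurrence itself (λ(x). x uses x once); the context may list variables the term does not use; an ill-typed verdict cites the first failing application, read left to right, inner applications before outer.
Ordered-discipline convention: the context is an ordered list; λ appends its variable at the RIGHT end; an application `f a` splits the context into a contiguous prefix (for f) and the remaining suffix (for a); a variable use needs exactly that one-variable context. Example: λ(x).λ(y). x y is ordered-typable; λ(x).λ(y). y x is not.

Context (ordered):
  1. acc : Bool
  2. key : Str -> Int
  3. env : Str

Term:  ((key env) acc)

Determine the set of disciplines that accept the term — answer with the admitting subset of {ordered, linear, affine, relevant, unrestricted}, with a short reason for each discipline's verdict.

admitting disciplines: none
variable uses: acc=1; key=1; env=1
use order (left to right): key, env, acc
typing: ill-typed: non-function type Int applied to an argument
ordered: ✗ — not simply typable
linear: ✗ — fails simple typing
affine: ✗ — a type mismatch blocks all five
relevant: ✗ — the type mismatch rejects it
unrestricted: ✗ — not simply typable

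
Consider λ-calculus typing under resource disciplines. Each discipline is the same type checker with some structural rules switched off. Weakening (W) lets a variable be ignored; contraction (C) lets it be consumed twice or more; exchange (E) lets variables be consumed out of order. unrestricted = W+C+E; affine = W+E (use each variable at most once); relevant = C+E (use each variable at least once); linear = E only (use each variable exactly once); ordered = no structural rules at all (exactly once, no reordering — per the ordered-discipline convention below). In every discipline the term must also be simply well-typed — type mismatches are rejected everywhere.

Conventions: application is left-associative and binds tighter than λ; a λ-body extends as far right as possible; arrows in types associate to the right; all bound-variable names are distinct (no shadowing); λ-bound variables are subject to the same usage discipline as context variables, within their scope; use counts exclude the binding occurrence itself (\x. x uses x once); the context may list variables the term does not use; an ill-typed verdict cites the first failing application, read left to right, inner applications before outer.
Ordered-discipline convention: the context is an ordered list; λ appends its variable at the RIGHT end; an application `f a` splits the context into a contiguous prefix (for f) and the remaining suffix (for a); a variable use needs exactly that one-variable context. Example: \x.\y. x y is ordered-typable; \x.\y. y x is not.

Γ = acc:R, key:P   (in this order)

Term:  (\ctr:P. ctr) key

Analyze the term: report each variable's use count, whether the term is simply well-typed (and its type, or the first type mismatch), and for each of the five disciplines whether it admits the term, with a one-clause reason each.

use counts: acc ×0; key ×1; ctr (λ-bound) ×1
uses in reading order: ctr, key
typing: the term checks, with type P
ordered: ✗, unused: acc — weakening required
linear: ✗, unused: acc — weakening required
affine: ✓, no duplicate uses among acc, key, ctr
relevant: ✗, unused: acc — weakening required
unrestricted: ✓, well-typed at P; no restrictions here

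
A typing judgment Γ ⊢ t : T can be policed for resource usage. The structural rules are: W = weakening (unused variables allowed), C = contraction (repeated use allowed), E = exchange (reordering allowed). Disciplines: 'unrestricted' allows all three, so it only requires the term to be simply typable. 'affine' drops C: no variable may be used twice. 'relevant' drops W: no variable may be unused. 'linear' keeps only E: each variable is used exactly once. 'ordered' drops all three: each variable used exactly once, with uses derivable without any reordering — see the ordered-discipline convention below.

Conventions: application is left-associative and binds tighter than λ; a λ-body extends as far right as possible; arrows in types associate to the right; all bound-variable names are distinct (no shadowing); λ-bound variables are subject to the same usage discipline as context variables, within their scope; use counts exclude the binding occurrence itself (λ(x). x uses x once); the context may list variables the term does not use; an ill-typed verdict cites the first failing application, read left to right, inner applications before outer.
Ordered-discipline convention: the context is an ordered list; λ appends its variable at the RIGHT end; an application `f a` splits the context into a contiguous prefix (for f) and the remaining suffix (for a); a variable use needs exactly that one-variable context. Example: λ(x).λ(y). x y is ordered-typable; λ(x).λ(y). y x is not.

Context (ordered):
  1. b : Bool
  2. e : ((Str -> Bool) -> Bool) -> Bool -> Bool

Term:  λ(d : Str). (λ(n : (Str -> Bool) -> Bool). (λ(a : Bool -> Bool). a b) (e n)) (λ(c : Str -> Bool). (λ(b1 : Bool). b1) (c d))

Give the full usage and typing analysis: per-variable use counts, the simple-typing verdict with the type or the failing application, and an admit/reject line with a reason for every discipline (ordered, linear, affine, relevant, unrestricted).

usage: b ×1, e ×1, d (λ-bound) ×1, n (λ-bound) ×1, a (λ-bound) ×1, c (λ-bound) ×1, b1 (λ-bound) ×1
left-to-right use order: a, b, e, n, b1, c, d
typing: well-typed — term : Str -> Bool
ordered: ✗ — use order a, b, e, n, b1, c, d needs exchange
linear: ✓ — exactly-once usage across b, e, d, n, a, c, b1
affine: ✓ — at most one use each (b, e, d, n, a, c, b1)
relevant: ✓ — every one of b, e, d, n, a, c, b1 appears
unrestricted: ✓ — well-typed at Str -> Bool; no restrictions here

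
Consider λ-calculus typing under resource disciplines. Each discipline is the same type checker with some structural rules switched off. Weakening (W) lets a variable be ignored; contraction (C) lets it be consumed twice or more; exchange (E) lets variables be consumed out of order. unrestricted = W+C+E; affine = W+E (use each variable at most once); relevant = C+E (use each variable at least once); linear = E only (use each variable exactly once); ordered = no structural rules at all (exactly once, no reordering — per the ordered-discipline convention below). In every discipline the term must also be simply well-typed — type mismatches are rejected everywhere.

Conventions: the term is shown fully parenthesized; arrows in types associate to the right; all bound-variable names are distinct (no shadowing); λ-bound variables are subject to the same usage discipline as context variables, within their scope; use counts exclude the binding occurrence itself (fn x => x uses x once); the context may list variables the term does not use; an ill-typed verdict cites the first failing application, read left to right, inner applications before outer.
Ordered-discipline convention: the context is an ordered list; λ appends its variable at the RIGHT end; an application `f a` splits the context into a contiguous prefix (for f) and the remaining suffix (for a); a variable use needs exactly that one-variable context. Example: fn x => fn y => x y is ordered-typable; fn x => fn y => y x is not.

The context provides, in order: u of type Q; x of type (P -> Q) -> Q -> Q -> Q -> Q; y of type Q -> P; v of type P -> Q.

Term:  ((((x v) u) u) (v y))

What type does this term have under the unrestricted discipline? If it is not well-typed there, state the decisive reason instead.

not well-typed under unrestricted — the type mismatch rejects it
counts: u ×2; x ×1; y ×1; v ×2
uses in reading order: x, v, u, u, v, y
typing: ill-typed: an argument Q -> P mismatches the expected P
summary: ordered ✗ | linear ✗ | affine ✗ | relevant ✗ | unrestricted ✗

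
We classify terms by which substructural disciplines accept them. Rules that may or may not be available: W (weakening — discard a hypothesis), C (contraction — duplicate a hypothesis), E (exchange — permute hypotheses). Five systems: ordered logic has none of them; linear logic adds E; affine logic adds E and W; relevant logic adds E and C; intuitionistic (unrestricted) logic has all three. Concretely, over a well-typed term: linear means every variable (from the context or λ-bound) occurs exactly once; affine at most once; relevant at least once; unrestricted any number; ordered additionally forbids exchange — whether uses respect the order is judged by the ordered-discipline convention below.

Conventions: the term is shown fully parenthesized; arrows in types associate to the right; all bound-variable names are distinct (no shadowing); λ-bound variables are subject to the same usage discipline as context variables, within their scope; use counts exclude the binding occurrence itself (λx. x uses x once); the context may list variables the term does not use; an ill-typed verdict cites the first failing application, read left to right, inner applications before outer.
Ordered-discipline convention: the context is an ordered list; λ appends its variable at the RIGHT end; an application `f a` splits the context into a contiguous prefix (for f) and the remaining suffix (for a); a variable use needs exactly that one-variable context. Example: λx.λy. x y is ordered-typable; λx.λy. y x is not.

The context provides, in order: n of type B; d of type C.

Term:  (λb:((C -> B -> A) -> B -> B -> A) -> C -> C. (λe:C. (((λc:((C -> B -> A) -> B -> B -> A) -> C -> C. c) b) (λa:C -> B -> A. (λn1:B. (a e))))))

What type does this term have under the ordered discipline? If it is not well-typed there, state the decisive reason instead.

not well-typed under ordered — needs weakening: n, d, n1 unused
counts: n: 0; d: 0; b [bound]: 1; e [bound]: 1; c [bound]: 1; a [bound]: 1; n1 [bound]: 0
left-to-right use order: c, b, a, e
typing: well-typed — term : (((C -> B -> A) -> B -> B -> A) -> C -> C) -> C -> C -> C
all disciplines: ordered ✗ | linear ✗ | affine ✓ | relevant ✗ | unrestricted ✓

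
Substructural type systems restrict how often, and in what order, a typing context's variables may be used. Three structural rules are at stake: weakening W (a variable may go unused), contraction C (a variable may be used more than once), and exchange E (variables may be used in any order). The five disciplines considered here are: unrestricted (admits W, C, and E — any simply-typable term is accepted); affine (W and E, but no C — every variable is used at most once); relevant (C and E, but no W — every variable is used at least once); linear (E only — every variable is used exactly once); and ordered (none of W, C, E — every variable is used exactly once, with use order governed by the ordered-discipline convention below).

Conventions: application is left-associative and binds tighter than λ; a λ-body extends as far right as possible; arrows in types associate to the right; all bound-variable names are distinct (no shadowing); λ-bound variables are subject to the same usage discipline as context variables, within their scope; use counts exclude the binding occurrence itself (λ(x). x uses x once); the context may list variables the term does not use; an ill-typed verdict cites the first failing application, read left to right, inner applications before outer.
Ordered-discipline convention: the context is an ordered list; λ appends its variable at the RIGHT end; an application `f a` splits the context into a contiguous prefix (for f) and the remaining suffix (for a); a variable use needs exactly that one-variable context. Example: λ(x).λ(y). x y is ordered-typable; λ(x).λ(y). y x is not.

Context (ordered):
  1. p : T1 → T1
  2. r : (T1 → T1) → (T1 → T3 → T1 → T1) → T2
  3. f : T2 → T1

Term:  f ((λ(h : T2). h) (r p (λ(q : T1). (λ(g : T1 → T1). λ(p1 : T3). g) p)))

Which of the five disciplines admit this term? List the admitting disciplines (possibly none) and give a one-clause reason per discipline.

accepted by: unrestricted
use counts: p: 2; r: 1; f: 1; h [bound]: 1; q [bound]: 0; g [bound]: 1; p1 [bound]: 0
uses in reading order: f, h, r, p, g, p
typing: well-typed — term : T1
ordered ✗ (uses contraction: p ×2; q, p1 never used (weakening))
linear ✗ (uses contraction: p ×2; q, p1 never used (weakening))
affine ✗ (uses contraction: p ×2)
relevant ✗ (q, p1 never used (weakening))
unrestricted ✓ (typability at T1 is all that's needed)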